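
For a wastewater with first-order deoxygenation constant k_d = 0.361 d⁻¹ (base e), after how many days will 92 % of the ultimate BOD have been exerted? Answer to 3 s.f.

y/L₀ = 1 − e^(−k_d t) = 0.92 ⇒ e^(−k_d t) = 0.0800
t = −ln(0.0800) / 0.361 = 2.526 / 0.361 = 6.996 d.

t ≈ 7.00 d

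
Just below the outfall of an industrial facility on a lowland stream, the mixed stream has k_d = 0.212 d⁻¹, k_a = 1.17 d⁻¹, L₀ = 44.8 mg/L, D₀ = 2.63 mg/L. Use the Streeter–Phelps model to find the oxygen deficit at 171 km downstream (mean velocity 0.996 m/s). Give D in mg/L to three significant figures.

D ≈ 5.79 mg/L

Travel time t = x/v = 171 km / (0.996 m/s) = 171000 m / 0.996 m/s = 171700 s = 1.987 d.
k_d L₀/(k_a−k_d) = 0.212×44.8/(1.17−0.212) = 9.498/0.9580 = 9.914 mg/L.
e^(−k_d t) = e^(−0.212×1.987) = 0.6562; e^(−k_a t) = e^(−1.17×1.987) = 0.09779.
D = 9.914 × (0.6562 − 0.09779) + 2.63 × 0.09779 = 5.536 + 0.2572 = 5.793 mg/L.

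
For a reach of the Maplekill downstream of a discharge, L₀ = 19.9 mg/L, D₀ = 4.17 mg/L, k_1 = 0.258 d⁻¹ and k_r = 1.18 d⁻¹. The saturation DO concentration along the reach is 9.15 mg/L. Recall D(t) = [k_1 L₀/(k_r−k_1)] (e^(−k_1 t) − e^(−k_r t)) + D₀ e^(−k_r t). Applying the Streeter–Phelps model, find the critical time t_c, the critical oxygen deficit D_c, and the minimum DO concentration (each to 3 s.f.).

With k_r/k_1 = 4.574 and 1 − D₀(k_r−k_1)/(k_1 L₀) = 0.2512,
t_c = ln(4.574 × 0.2512) / (1.18 − 0.258) = ln(1.149) / 0.9220 = 0.1386/0.9220 = 0.1503 d.
D_c = (k_1/k_r) L₀ e^(−k_1 t_c) = (0.258/1.18) × 19.9 × e^(−0.258×0.1503) = 0.2186 × 19.9 × 0.9620 = 4.185 mg/L.
Minimum DO = C_s − D_c = 9.15 − 4.185 = 4.965 mg/L.

t_c ≈ 0.150 d; D_c ≈ 4.19 mg/L; min DO ≈ 4.96 mg/L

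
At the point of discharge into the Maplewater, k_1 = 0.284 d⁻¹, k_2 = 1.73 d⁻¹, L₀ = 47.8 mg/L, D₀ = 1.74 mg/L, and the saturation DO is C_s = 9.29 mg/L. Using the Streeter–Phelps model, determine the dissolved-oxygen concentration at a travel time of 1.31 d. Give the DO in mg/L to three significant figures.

k_1 L₀/(k_2−k_1) = 0.284×47.8/(1.73−0.284) = 13.58/1.446 = 9.388 mg/L.
e^(−k_1 t) = e^(−0.284×1.310) = 0.6893; e^(−k_2 t) = e^(−1.73×1.310) = 0.1037.
D = 9.388 × (0.6893 − 0.1037) + 1.74 × 0.1037 = 5.498 + 0.1804 = 5.678 mg/L.
DO = C_s − D = 9.29 − 5.678 = 3.612 mg/L.

DO ≈ 3.61 mg/L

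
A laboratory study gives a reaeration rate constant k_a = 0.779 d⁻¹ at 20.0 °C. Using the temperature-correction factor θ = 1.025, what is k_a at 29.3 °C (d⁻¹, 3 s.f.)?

k_a(T₂) = k_a(T₁) · θ^(T₂−T₁) = 0.779 × 1.025^(29.3−20.0)
= 0.779 × 1.025^9.30 = 0.779 × 1.258 = 0.9801 d⁻¹.

k_a ≈ 0.980 d⁻¹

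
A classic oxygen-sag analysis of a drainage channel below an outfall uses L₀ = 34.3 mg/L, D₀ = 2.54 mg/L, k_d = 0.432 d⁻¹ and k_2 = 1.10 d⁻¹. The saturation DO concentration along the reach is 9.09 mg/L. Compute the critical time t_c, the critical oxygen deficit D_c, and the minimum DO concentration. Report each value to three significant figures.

At the critical point dD/dt = 0, so k_d L₀ e^(−k_d t) = k_2 D. Substituting D(t) from the Streeter–Phelps equation and solving for t gives
t_c = ln[(k_2/k_d)(1 − D₀(k_2−k_d)/(k_d L₀))] / (k_2−k_d).
Here k_2−k_d = 0.6680 d⁻¹ and 1 − D₀(k_2−k_d)/(k_d L₀) = 1 − 2.54×0.6680/(0.432×34.3) = 0.8855, so
t_c = ln(2.546 × 0.8855) / 0.6680 = 0.8130 / 0.6680 = 1.217 d.
D_c = (k_d/k_2) L₀ e^(−k_d t_c) = (0.432/1.10) × 34.3 × e^(−0.432×1.217) = 0.3927 × 34.3 × 0.5911 = 7.962 mg/L.
Minimum DO = C_s − D_c = 9.09 − 7.962 = 1.128 mg/L.

t_c ≈ 1.22 d; D_c ≈ 7.96 mg/L; min DO ≈ 1.13 mg/L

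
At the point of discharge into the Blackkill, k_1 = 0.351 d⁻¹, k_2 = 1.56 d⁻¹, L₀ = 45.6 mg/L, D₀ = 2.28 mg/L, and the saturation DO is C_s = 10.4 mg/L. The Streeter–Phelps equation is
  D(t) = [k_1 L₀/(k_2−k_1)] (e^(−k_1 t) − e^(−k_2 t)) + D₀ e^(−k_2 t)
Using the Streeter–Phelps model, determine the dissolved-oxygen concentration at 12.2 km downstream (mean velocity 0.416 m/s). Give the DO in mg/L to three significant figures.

DO ≈ 5.10 mg/L

Travel time t = x/v = 12.2 km / (0.416 m/s) = 12200 m / 0.416 m/s = 29330 s = 0.3394 d.
k_1 L₀/(k_2−k_1) = 0.351×45.6/(1.56−0.351) = 16.01/1.209 = 13.24 mg/L.
e^(−k_1 t) = e^(−0.351×0.3394) = 0.8877; e^(−k_2 t) = e^(−1.56×0.3394) = 0.5889.
D = 13.24 × (0.8877 − 0.5889) + 2.28 × 0.5889 = 3.956 + 1.343 = 5.298 mg/L.
DO = C_s − D = 10.4 − 5.298 = 5.102 mg/L.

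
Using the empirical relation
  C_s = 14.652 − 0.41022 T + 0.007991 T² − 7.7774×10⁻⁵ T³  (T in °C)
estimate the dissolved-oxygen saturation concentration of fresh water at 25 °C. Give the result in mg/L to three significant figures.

C_s ≈ 8.18 mg/L

C_s = 14.652 − 0.41022×25 + 0.007991×25² − 7.7774×10⁻⁵×25³ = 8.176 mg/L.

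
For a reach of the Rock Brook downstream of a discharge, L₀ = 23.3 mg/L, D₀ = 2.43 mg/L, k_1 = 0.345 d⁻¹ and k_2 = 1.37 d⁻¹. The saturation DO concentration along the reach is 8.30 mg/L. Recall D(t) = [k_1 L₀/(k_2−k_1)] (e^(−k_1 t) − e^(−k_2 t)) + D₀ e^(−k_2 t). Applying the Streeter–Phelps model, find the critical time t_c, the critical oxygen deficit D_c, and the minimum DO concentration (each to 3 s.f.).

t_c = [1/(k_2−k_1)] ln[(k_2/k_1)(1 − D₀(k_2−k_1)/(k_1 L₀))]
= [1/(1.37−0.345)] ln[(1.37/0.345)(1 − 2.43×1.025/(0.345×23.3))]
= (1/1.025) ln[3.971 × 0.6901] = 0.9756 × ln(2.741) = 0.9756 × 1.008 = 0.9836 d.
L(t_c) = L₀ e^(−k_1 t_c) = 23.3 × 0.7122 = 16.60 mg/L, and at the critical point k_2 D_c = k_1 L, so D_c = (0.345/1.37) × 16.60 = 4.179 mg/L.
Minimum DO = C_s − D_c = 8.30 − 4.179 = 4.121 mg/L.

t_c ≈ 0.984 d; D_c ≈ 4.18 mg/L; min DO ≈ 4.12 mg/L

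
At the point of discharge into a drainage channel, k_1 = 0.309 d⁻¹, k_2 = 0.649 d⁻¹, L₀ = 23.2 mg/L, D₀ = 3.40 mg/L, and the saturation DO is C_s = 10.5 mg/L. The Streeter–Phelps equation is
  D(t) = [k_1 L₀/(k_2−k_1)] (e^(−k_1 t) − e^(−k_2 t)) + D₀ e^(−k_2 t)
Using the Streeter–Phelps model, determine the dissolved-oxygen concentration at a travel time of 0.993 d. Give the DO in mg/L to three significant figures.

k_1 L₀/(k_2−k_1) = 0.309×23.2/(0.649−0.309) = 7.169/0.3400 = 21.08 mg/L.
e^(−k_1 t) = e^(−0.309×0.9930) = 0.7358; e^(−k_2 t) = e^(−0.649×0.9930) = 0.5249.
D = 21.08 × (0.7358 − 0.5249) + 3.40 × 0.5249 = 4.445 + 1.785 = 6.230 mg/L.
DO = C_s − D = 10.5 − 6.230 = 4.270 mg/L.

DO ≈ 4.27 mg/L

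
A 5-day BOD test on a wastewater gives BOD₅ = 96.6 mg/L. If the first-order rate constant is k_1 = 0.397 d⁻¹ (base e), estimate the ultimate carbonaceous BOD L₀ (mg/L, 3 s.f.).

L₀ ≈ 112 mg/L

BOD₅ = L₀(1 − e^(−5k_1)) ⇒ L₀ = BOD₅ / (1 − e^(−5×0.397))
= 96.6 / (1 − 0.1374) = 96.6 / 0.8626 = 112.0 mg/L.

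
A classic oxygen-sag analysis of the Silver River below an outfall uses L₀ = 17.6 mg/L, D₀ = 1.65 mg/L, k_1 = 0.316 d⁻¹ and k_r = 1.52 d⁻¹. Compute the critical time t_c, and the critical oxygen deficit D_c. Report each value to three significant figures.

t_c ≈ 0.938 d; D_c ≈ 2.72 mg/L

At the critical point dD/dt = 0, so k_1 L₀ e^(−k_1 t) = k_r D. Substituting D(t) from the Streeter–Phelps equation and solving for t gives
t_c = ln[(k_r/k_1)(1 − D₀(k_r−k_1)/(k_1 L₀))] / (k_r−k_1).
Here k_r−k_1 = 1.204 d⁻¹ and 1 − D₀(k_r−k_1)/(k_1 L₀) = 1 − 1.65×1.204/(0.316×17.6) = 0.6428, so
t_c = ln(4.810 × 0.6428) / 1.204 = 1.129 / 1.204 = 0.9375 d.
L(t_c) = L₀ e^(−k_1 t_c) = 17.6 × 0.7436 = 13.09 mg/L, and at the critical point k_r D_c = k_1 L, so D_c = (0.316/1.52) × 13.09 = 2.721 mg/L.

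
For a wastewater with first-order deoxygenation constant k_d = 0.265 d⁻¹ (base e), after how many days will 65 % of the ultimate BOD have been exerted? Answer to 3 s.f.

y/L₀ = 1 − e^(−k_d t) = 0.65 ⇒ e^(−k_d t) = 0.350
t = −ln(0.350) / 0.265 = 1.050 / 0.265 = 3.962 d.

t ≈ 3.96 d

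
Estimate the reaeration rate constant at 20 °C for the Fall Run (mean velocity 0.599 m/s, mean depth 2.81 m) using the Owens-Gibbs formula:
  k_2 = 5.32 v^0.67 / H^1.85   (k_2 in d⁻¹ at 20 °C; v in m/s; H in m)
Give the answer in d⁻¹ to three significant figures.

k_2 = 5.32 × 0.599^0.67 / 2.81^1.85 = 5.32 × 0.7094 / 6.762 = 0.5581 d⁻¹.

k_2 ≈ 0.558 d⁻¹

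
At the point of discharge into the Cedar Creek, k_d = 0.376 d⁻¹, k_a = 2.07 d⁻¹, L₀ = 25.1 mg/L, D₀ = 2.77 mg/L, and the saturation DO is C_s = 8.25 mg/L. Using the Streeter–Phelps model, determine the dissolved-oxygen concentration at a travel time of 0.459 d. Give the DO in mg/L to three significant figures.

k_d L₀/(k_a−k_d) = 0.376×25.1/(2.07−0.376) = 9.438/1.694 = 5.571 mg/L.
e^(−k_d t) = e^(−0.376×0.4590) = 0.8415; e^(−k_a t) = e^(−2.07×0.4590) = 0.3867.
D = 5.571 × (0.8415 − 0.3867) + 2.77 × 0.3867 = 2.534 + 1.071 = 3.605 mg/L.
DO = C_s − D = 8.25 − 3.605 = 4.645 mg/L.

DO ≈ 4.65 mg/L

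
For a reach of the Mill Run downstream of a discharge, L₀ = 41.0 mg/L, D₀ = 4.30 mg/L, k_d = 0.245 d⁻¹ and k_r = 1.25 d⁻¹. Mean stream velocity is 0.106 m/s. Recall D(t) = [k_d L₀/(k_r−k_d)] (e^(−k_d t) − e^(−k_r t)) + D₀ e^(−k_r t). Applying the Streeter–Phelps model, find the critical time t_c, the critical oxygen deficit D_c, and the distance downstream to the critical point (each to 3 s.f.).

With k_r/k_d = 5.102 and 1 − D₀(k_r−k_d)/(k_d L₀) = 0.5698,
t_c = ln(5.102 × 0.5698) / (1.25 − 0.245) = ln(2.907) / 1.005 = 1.067/1.005 = 1.062 d.
D_c = (k_d/k_r) L₀ e^(−k_d t_c) = (0.245/1.25) × 41.0 × e^(−0.245×1.062) = 0.1960 × 41.0 × 0.7709 = 6.195 mg/L.
x_c = v t_c = 0.106 m/s × 1.062 d × 86400 s/d = 9725 m ≈ 9.72 km.

t_c ≈ 1.06 d; D_c ≈ 6.20 mg/L; x_c ≈ 9.72 km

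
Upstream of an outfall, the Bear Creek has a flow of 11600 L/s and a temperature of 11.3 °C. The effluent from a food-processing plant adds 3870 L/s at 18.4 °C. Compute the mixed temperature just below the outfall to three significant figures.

Flow-weighted mixing: C = (Q_r C_r + Q_w C_w)/(Q_r + Q_w)
= (11600×11.3 + 3870×18.4)/(11600 + 3870) = 202300/15470 = 13.08 °C.

13.1 °C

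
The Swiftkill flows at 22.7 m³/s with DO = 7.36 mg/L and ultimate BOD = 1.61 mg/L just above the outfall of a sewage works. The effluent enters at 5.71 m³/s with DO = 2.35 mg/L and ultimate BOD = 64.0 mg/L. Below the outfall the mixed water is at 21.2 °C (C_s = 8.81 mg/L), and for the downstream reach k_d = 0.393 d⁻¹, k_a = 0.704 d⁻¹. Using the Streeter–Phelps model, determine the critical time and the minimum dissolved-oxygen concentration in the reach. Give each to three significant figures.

Mixed DO = (22.7×7.36 + 5.71×2.35)/(22.7+5.71) = 180.5/28.41 = 6.353 mg/L.
Mixed L₀ = (22.7×1.61 + 5.71×64.0)/(28.41) = 402.0/28.41 = 14.15 mg/L.
Initial deficit D₀ = C_s − DO₀ = 8.81 − 6.353 = 2.457 mg/L.
t_c = (1/0.3110) ln[(0.704/0.393)(1 − 2.457×0.3110/(0.393×14.15))] = 3.215 × ln(1.545) = 1.399 d.
D_c = (0.393/0.704) × 14.15 × e^(−0.393×1.399) = 0.5582 × 14.15 × 0.5770 = 4.558 mg/L.
Minimum DO = 8.81 − 4.558 = 4.252 mg/L.

t_c ≈ 1.40 d; minimum DO ≈ 4.25 mg/L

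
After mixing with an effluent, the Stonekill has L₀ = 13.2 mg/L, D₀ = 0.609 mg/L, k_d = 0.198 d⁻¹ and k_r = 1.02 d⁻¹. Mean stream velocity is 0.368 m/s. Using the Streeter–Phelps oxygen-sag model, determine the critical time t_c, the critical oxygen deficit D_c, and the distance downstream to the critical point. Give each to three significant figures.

With k_r/k_d = 5.152 and 1 − D₀(k_r−k_d)/(k_d L₀) = 0.8085,
t_c = ln(5.152 × 0.8085) / (1.02 − 0.198) = ln(4.165) / 0.8220 = 1.427/0.8220 = 1.736 d.
L(t_c) = L₀ e^(−k_d t_c) = 13.2 × 0.7092 = 9.361 mg/L, and at the critical point k_r D_c = k_d L, so D_c = (0.198/1.02) × 9.361 = 1.817 mg/L.
x_c = v t_c = 0.368 m/s × 1.736 d × 86400 s/d = 55180 m ≈ 55.2 km.

t_c ≈ 1.74 d; D_c ≈ 1.82 mg/L; x_c ≈ 55.2 km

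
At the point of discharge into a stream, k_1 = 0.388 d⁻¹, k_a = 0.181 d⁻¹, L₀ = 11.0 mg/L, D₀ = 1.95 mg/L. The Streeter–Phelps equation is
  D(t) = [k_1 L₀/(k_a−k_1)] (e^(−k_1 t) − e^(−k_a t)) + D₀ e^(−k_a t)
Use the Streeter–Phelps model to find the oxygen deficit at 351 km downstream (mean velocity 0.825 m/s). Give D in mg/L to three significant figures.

Travel time t = x/v = 351 km / (0.825 m/s) = 351000 m / 0.825 m/s = 425500 s = 4.924 d.
k_1 L₀/(k_a−k_1) = 0.388×11.0/(0.181−0.388) = 4.268/-0.2070 = -20.62 mg/L.
e^(−k_1 t) = e^(−0.388×4.924) = 0.1480; e^(−k_a t) = e^(−0.181×4.924) = 0.4101.
D = -20.62 × (0.1480 − 0.4101) + 1.95 × 0.4101 = 5.405 + 0.7997 = 6.205 mg/L.

D ≈ 6.20 mg/L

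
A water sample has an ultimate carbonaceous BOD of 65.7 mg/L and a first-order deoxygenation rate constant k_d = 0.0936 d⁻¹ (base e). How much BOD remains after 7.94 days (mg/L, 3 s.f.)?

L ≈ 31.2 mg/L

L_t = L₀ e^(−k_d t) = 65.7 × e^(−0.0936×7.94) = 65.7 × 0.4756 = 31.25 mg/L.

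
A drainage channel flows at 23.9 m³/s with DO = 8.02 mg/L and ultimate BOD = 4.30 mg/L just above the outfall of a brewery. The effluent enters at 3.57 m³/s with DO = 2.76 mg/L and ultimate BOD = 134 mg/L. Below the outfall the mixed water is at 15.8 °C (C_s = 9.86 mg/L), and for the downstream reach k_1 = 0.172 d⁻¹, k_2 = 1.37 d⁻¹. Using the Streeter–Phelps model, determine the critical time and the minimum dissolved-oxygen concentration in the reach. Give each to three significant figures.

Mixed DO = (23.9×8.02 + 3.57×2.76)/(23.9+3.57) = 201.5/27.47 = 7.336 mg/L.
Mixed L₀ = (23.9×4.30 + 3.57×134)/(27.47) = 581.1/27.47 = 21.16 mg/L.
Initial deficit D₀ = C_s − DO₀ = 9.86 − 7.336 = 2.524 mg/L.
t_c = (1/1.198) ln[(1.37/0.172)(1 − 2.524×1.198/(0.172×21.16))] = 0.8347 × ln(1.347) = 0.2489 d.
D_c = (0.172/1.37) × 21.16 × e^(−0.172×0.2489) = 0.1255 × 21.16 × 0.9581 = 2.545 mg/L.
Minimum DO = 9.86 − 2.545 = 7.315 mg/L.

t_c ≈ 0.249 d; minimum DO ≈ 7.32 mg/L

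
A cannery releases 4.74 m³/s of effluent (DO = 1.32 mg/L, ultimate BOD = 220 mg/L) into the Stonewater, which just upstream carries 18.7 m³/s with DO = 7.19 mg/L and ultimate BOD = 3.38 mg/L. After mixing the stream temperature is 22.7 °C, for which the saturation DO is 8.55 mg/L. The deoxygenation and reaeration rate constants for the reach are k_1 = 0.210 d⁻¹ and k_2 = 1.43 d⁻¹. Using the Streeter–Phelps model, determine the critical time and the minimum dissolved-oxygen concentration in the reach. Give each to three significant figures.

t_c ≈ 1.26 d; minimum DO ≈ 3.24 mg/L

Mixed DO = (18.7×7.19 + 4.74×1.32)/(18.7+4.74) = 140.7/23.44 = 6.003 mg/L.
Mixed L₀ = (18.7×3.38 + 4.74×220)/(23.44) = 1106/23.44 = 47.18 mg/L.
Initial deficit D₀ = C_s − DO₀ = 8.55 − 6.003 = 2.547 mg/L.
t_c = (1/1.220) ln[(1.43/0.210)(1 − 2.547×1.220/(0.210×47.18))] = 0.8197 × ln(4.674) = 1.264 d.
D_c = (0.210/1.43) × 47.18 × e^(−0.210×1.264) = 0.1469 × 47.18 × 0.7669 = 5.314 mg/L.
Minimum DO = 8.55 − 5.314 = 3.236 mg/L.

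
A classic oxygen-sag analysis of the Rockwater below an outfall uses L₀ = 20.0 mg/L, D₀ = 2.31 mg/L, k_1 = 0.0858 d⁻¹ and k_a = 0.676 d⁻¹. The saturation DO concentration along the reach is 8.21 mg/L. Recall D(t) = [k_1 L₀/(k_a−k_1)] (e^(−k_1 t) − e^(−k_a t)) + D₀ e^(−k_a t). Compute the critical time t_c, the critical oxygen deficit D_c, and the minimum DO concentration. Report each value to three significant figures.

With k_a/k_1 = 7.879 and 1 − D₀(k_a−k_1)/(k_1 L₀) = 0.2055,
t_c = ln(7.879 × 0.2055) / (0.676 − 0.0858) = ln(1.619) / 0.5902 = 0.4819/0.5902 = 0.8164 d.
L(t_c) = L₀ e^(−k_1 t_c) = 20.0 × 0.9323 = 18.65 mg/L, and at the critical point k_a D_c = k_1 L, so D_c = (0.0858/0.676) × 18.65 = 2.367 mg/L.
Minimum DO = C_s − D_c = 8.21 − 2.367 = 5.843 mg/L.

t_c ≈ 0.816 d; D_c ≈ 2.37 mg/L; min DO ≈ 5.84 mg/L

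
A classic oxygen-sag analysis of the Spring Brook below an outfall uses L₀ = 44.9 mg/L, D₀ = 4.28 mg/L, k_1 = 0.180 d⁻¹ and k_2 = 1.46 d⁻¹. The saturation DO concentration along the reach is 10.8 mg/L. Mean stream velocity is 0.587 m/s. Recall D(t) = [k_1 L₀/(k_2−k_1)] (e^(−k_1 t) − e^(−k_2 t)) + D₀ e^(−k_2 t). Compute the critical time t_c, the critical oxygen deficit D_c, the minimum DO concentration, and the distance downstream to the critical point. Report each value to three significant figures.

t_c ≈ 0.750 d; D_c ≈ 4.84 mg/L; min DO ≈ 5.96 mg/L; x_c ≈ 38.1 km

At the critical point dD/dt = 0, so k_1 L₀ e^(−k_1 t) = k_2 D. Substituting D(t) from the Streeter–Phelps equation and solving for t gives
t_c = ln[(k_2/k_1)(1 − D₀(k_2−k_1)/(k_1 L₀))] / (k_2−k_1).
Here k_2−k_1 = 1.280 d⁻¹ and 1 − D₀(k_2−k_1)/(k_1 L₀) = 1 − 4.28×1.280/(0.180×44.9) = 0.3221, so
t_c = ln(8.111 × 0.3221) / 1.280 = 0.9605 / 1.280 = 0.7504 d.
L(t_c) = L₀ e^(−k_1 t_c) = 44.9 × 0.8737 = 39.23 mg/L, and at the critical point k_2 D_c = k_1 L, so D_c = (0.180/1.46) × 39.23 = 4.836 mg/L.
Minimum DO = C_s − D_c = 10.8 − 4.836 = 5.964 mg/L.
x_c = v t_c = 0.587 m/s × 0.7504 d × 86400 s/d = 38060 m ≈ 38.1 km.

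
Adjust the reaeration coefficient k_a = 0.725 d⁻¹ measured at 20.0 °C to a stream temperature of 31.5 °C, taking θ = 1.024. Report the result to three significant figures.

k_a(T₂) = k_a(T₁) · θ^(T₂−T₁) = 0.725 × 1.024^(31.5−20.0)
= 0.725 × 1.024^11.5 = 0.725 × 1.314 = 0.9523 d⁻¹.

k_a ≈ 0.952 d⁻¹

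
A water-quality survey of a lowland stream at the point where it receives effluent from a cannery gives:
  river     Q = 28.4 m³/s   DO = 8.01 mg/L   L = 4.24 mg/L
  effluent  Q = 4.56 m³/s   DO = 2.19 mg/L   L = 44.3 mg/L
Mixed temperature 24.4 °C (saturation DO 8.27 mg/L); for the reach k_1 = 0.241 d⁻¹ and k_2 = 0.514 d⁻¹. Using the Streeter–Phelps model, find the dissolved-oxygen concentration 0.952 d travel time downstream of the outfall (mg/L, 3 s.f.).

Mixed DO = (28.4×8.01 + 4.56×2.19)/(28.4+4.56) = 237.5/32.96 = 7.205 mg/L.
Mixed L₀ = (28.4×4.24 + 4.56×44.3)/(32.96) = 322.4/32.96 = 9.782 mg/L.
Initial deficit D₀ = C_s − DO₀ = 8.27 − 7.205 = 1.065 mg/L.
D(0.952) = [0.241×9.782/(0.514−0.241)](e^(−0.241×0.952) − e^(−0.514×0.952)) + 1.065 e^(−0.514×0.952)
= 8.636 × (0.7950 − 0.6130) + 1.065 × 0.6130 = 2.224 mg/L.
DO = 8.27 − 2.224 = 6.046 mg/L.

DO ≈ 6.05 mg/L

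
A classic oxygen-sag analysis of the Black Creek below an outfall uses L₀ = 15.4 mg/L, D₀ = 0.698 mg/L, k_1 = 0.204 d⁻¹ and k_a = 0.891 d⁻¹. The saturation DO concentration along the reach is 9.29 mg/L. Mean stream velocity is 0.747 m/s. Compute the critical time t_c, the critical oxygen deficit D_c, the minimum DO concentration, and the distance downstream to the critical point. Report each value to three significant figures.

With k_a/k_1 = 4.368 and 1 − D₀(k_a−k_1)/(k_1 L₀) = 0.8474,
t_c = ln(4.368 × 0.8474) / (0.891 − 0.204) = ln(3.701) / 0.6870 = 1.309/0.6870 = 1.905 d.
L(t_c) = L₀ e^(−k_1 t_c) = 15.4 × 0.6780 = 10.44 mg/L, and at the critical point k_a D_c = k_1 L, so D_c = (0.204/0.891) × 10.44 = 2.391 mg/L.
Minimum DO = C_s − D_c = 9.29 − 2.391 = 6.899 mg/L.
x_c = v t_c = 0.747 m/s × 1.905 d × 86400 s/d = 122900 m ≈ 123 km.

t_c ≈ 1.90 d; D_c ≈ 2.39 mg/L; min DO ≈ 6.90 mg/L; x_c ≈ 123 km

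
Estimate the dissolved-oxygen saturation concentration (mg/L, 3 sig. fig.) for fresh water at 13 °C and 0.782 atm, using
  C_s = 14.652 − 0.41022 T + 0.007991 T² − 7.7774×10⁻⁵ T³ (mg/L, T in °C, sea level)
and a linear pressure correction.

At sea level: C_s = 14.652 − 0.41022×13 + 0.007991×13² − 7.7774×10⁻⁵×13³ = 10.50 mg/L.
Pressure correction: C_s' = 10.50 × 0.782 = 8.210 mg/L.

C_s ≈ 8.21 mg/L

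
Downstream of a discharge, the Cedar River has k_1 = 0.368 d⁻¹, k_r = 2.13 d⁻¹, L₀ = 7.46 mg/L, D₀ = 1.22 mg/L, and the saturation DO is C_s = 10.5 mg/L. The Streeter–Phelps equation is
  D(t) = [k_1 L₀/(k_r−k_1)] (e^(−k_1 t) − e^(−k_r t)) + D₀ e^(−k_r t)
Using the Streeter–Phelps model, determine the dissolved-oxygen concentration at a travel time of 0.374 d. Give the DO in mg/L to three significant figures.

DO ≈ 9.29 mg/L

k_1 L₀/(k_r−k_1) = 0.368×7.46/(2.13−0.368) = 2.745/1.762 = 1.558 mg/L.
e^(−k_1 t) = e^(−0.368×0.3740) = 0.8714; e^(−k_r t) = e^(−2.13×0.3740) = 0.4509.
D = 1.558 × (0.8714 − 0.4509) + 1.22 × 0.4509 = 0.6553 + 0.5500 = 1.205 mg/L.
DO = C_s − D = 10.5 − 1.205 = 9.295 mg/L.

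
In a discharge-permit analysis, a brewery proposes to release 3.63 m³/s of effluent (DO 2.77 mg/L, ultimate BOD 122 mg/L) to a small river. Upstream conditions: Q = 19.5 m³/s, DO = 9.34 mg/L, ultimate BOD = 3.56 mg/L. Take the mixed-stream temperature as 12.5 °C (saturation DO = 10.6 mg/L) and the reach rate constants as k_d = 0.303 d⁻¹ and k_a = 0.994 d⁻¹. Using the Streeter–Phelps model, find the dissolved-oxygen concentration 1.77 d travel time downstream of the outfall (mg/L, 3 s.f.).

DO ≈ 6.20 mg/L

Mixed DO = (19.5×9.34 + 3.63×2.77)/(19.5+3.63) = 192.2/23.13 = 8.309 mg/L.
Mixed L₀ = (19.5×3.56 + 3.63×122)/(23.13) = 512.3/23.13 = 22.15 mg/L.
Initial deficit D₀ = C_s − DO₀ = 10.6 − 8.309 = 2.291 mg/L.
D(1.77) = [0.303×22.15/(0.994−0.303)](e^(−0.303×1.77) − e^(−0.994×1.77)) + 2.291 e^(−0.994×1.77)
= 9.712 × (0.5849 − 0.1722) + 2.291 × 0.1722 = 4.403 mg/L.
DO = 10.6 − 4.403 = 6.197 mg/L.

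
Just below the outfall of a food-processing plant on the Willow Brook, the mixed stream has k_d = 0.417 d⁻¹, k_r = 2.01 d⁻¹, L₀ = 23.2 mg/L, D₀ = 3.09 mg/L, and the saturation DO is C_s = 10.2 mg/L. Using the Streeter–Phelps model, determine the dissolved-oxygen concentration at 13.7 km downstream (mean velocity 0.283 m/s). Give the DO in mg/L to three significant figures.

DO ≈ 6.36 mg/L

Travel time t = x/v = 13.7 km / (0.283 m/s) = 13700 m / 0.283 m/s = 48410 s = 0.5603 d.
k_d L₀/(k_r−k_d) = 0.417×23.2/(2.01−0.417) = 9.674/1.593 = 6.073 mg/L.
e^(−k_d t) = e^(−0.417×0.5603) = 0.7916; e^(−k_r t) = e^(−2.01×0.5603) = 0.3243.
D = 6.073 × (0.7916 − 0.3243) + 3.09 × 0.3243 = 2.838 + 1.002 = 3.840 mg/L.
DO = C_s − D = 10.2 − 3.840 = 6.360 mg/L.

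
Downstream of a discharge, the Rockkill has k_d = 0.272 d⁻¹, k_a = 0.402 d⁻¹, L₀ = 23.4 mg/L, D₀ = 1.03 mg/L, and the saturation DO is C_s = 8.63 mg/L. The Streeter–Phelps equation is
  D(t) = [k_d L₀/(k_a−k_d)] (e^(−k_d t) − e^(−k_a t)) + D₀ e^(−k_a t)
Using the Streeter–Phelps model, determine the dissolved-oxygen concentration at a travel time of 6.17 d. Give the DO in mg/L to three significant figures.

k_d L₀/(k_a−k_d) = 0.272×23.4/(0.402−0.272) = 6.365/0.1300 = 48.96 mg/L.
e^(−k_d t) = e^(−0.272×6.170) = 0.1867; e^(−k_a t) = e^(−0.402×6.170) = 0.08371.
D = 48.96 × (0.1867 − 0.08371) + 1.03 × 0.08371 = 5.042 + 0.08623 = 5.128 mg/L.
DO = C_s − D = 8.63 − 5.128 = 3.502 mg/L.

DO ≈ 3.50 mg/L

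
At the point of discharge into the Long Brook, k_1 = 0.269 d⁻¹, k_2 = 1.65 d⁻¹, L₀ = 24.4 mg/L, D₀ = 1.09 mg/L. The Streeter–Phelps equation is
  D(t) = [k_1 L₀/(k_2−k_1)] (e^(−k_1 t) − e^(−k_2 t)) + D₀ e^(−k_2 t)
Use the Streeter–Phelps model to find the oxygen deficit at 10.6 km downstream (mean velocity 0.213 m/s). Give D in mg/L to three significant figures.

Travel time t = x/v = 10.6 km / (0.213 m/s) = 10600 m / 0.213 m/s = 49770 s = 0.5760 d.
k_1 L₀/(k_2−k_1) = 0.269×24.4/(1.65−0.269) = 6.564/1.381 = 4.753 mg/L.
e^(−k_1 t) = e^(−0.269×0.5760) = 0.8565; e^(−k_2 t) = e^(−1.65×0.5760) = 0.3866.
D = 4.753 × (0.8565 − 0.3866) + 1.09 × 0.3866 = 2.233 + 0.4214 = 2.655 mg/L.

D ≈ 2.65 mg/L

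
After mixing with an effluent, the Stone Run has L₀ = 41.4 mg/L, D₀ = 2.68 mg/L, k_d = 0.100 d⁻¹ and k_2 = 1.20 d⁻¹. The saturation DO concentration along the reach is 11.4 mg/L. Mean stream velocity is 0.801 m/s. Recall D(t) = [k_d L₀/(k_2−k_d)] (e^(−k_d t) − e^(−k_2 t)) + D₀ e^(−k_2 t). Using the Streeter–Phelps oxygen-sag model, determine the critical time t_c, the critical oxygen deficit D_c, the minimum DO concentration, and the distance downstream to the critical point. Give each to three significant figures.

t_c ≈ 1.13 d; D_c ≈ 3.08 mg/L; min DO ≈ 8.32 mg/L; x_c ≈ 78.0 km

At the critical point dD/dt = 0, so k_d L₀ e^(−k_d t) = k_2 D. Substituting D(t) from the Streeter–Phelps equation and solving for t gives
t_c = ln[(k_2/k_d)(1 − D₀(k_2−k_d)/(k_d L₀))] / (k_2−k_d).
Here k_2−k_d = 1.100 d⁻¹ and 1 − D₀(k_2−k_d)/(k_d L₀) = 1 − 2.68×1.100/(0.100×41.4) = 0.2879, so
t_c = ln(12.00 × 0.2879) / 1.100 = 1.240 / 1.100 = 1.127 d.
D_c = (k_d/k_2) L₀ e^(−k_d t_c) = (0.100/1.20) × 41.4 × e^(−0.100×1.127) = 0.08333 × 41.4 × 0.8934 = 3.082 mg/L.
Minimum DO = C_s − D_c = 11.4 − 3.082 = 8.318 mg/L.
x_c = v t_c = 0.801 m/s × 1.127 d × 86400 s/d = 78000 m ≈ 78.0 km.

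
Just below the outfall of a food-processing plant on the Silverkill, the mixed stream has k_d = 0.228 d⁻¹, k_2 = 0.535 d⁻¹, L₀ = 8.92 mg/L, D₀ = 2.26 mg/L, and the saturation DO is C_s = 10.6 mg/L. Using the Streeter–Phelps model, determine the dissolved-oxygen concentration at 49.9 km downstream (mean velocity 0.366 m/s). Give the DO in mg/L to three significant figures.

DO ≈ 7.85 mg/L

Travel time t = x/v = 49.9 km / (0.366 m/s) = 49900 m / 0.366 m/s = 136300 s = 1.578 d.
k_d L₀/(k_2−k_d) = 0.228×8.92/(0.535−0.228) = 2.034/0.3070 = 6.625 mg/L.
e^(−k_d t) = e^(−0.228×1.578) = 0.6978; e^(−k_2 t) = e^(−0.535×1.578) = 0.4299.
D = 6.625 × (0.6978 − 0.4299) + 2.26 × 0.4299 = 1.775 + 0.9715 = 2.747 mg/L.
DO = C_s − D = 10.6 − 2.747 = 7.853 mg/L.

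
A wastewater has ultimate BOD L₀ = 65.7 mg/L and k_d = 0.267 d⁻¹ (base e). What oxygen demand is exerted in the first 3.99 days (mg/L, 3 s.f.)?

y ≈ 43.1 mg/L

y_t = L₀(1 − e^(−k_d t)) = 65.7 × (1 − e^(−0.267×3.99))
= 65.7 × (1 − 0.3446) = 65.7 × 0.6554 = 43.06 mg/L.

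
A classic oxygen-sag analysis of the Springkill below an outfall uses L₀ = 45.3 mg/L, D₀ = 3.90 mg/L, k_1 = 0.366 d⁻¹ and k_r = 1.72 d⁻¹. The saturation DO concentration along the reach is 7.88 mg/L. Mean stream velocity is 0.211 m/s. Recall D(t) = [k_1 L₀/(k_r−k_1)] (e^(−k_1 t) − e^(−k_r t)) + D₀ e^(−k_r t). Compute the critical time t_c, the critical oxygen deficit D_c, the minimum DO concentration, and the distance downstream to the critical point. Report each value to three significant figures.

At the critical point dD/dt = 0, so k_1 L₀ e^(−k_1 t) = k_r D. Substituting D(t) from the Streeter–Phelps equation and solving for t gives
t_c = ln[(k_r/k_1)(1 − D₀(k_r−k_1)/(k_1 L₀))] / (k_r−k_1).
Here k_r−k_1 = 1.354 d⁻¹ and 1 − D₀(k_r−k_1)/(k_1 L₀) = 1 − 3.90×1.354/(0.366×45.3) = 0.6815, so
t_c = ln(4.699 × 0.6815) / 1.354 = 1.164 / 1.354 = 0.8597 d.
L(t_c) = L₀ e^(−k_1 t_c) = 45.3 × 0.7301 = 33.07 mg/L, and at the critical point k_r D_c = k_1 L, so D_c = (0.366/1.72) × 33.07 = 7.037 mg/L.
Minimum DO = C_s − D_c = 7.88 − 7.037 = 0.8427 mg/L.
x_c = v t_c = 0.211 m/s × 0.8597 d × 86400 s/d = 15670 m ≈ 15.7 km.

t_c ≈ 0.860 d; D_c ≈ 7.04 mg/L; min DO ≈ 0.843 mg/L; x_c ≈ 15.7 km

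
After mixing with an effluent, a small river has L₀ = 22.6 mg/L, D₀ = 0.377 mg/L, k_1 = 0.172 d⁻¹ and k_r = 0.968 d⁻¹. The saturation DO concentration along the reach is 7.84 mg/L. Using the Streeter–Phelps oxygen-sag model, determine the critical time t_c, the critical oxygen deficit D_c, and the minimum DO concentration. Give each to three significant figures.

At the critical point dD/dt = 0, so k_1 L₀ e^(−k_1 t) = k_r D. Substituting D(t) from the Streeter–Phelps equation and solving for t gives
t_c = ln[(k_r/k_1)(1 − D₀(k_r−k_1)/(k_1 L₀))] / (k_r−k_1).
Here k_r−k_1 = 0.7960 d⁻¹ and 1 − D₀(k_r−k_1)/(k_1 L₀) = 1 − 0.377×0.7960/(0.172×22.6) = 0.9228, so
t_c = ln(5.628 × 0.9228) / 0.7960 = 1.647 / 0.7960 = 2.070 d.
D_c = (k_1/k_r) L₀ e^(−k_1 t_c) = (0.172/0.968) × 22.6 × e^(−0.172×2.070) = 0.1777 × 22.6 × 0.7005 = 2.813 mg/L.
Minimum DO = C_s − D_c = 7.84 − 2.813 = 5.027 mg/L.

t_c ≈ 2.07 d; D_c ≈ 2.81 mg/L; min DO ≈ 5.03 mg/L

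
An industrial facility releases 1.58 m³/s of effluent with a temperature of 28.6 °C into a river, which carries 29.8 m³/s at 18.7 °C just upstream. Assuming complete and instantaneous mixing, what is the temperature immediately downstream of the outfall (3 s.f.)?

19.2 °C

Flow-weighted mixing: C = (Q_r C_r + Q_w C_w)/(Q_r + Q_w)
= (29.8×18.7 + 1.58×28.6)/(29.8 + 1.58) = 602.4/31.38 = 19.20 °C.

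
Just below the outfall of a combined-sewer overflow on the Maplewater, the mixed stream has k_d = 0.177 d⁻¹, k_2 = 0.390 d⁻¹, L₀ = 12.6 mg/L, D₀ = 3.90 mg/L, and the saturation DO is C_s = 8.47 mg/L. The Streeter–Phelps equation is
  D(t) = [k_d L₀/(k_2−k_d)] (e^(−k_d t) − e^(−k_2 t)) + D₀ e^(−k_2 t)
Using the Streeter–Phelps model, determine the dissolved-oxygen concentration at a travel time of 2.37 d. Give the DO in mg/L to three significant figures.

k_d L₀/(k_2−k_d) = 0.177×12.6/(0.390−0.177) = 2.230/0.2130 = 10.47 mg/L.
e^(−k_d t) = e^(−0.177×2.370) = 0.6574; e^(−k_2 t) = e^(−0.390×2.370) = 0.3968.
D = 10.47 × (0.6574 − 0.3968) + 3.90 × 0.3968 = 2.728 + 1.548 = 4.276 mg/L.
DO = C_s − D = 8.47 − 4.276 = 4.194 mg/L.

DO ≈ 4.19 mg/L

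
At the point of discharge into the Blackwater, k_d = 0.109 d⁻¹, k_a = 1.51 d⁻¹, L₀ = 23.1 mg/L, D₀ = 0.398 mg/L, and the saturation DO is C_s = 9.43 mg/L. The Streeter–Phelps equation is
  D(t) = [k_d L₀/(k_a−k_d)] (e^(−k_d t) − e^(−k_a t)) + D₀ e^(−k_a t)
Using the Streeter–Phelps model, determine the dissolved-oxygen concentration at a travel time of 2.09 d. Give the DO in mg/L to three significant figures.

k_d L₀/(k_a−k_d) = 0.109×23.1/(1.51−0.109) = 2.518/1.401 = 1.797 mg/L.
e^(−k_d t) = e^(−0.109×2.090) = 0.7963; e^(−k_a t) = e^(−1.51×2.090) = 0.04260.
D = 1.797 × (0.7963 − 0.04260) + 0.398 × 0.04260 = 1.355 + 0.01695 = 1.371 mg/L.
DO = C_s − D = 9.43 − 1.371 = 8.059 mg/L.

DO ≈ 8.06 mg/L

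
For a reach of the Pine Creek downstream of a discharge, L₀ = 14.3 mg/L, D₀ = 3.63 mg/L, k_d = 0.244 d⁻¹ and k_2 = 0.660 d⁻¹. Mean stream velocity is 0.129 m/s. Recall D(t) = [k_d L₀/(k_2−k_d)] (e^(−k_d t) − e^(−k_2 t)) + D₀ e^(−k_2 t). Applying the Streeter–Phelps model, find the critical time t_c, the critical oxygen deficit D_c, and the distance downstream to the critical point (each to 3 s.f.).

With k_2/k_d = 2.705 and 1 − D₀(k_2−k_d)/(k_d L₀) = 0.5672,
t_c = ln(2.705 × 0.5672) / (0.660 − 0.244) = ln(1.534) / 0.4160 = 0.4281/0.4160 = 1.029 d.
L(t_c) = L₀ e^(−k_d t_c) = 14.3 × 0.7780 = 11.12 mg/L, and at the critical point k_2 D_c = k_d L, so D_c = (0.244/0.660) × 11.12 = 4.113 mg/L.
x_c = v t_c = 0.129 m/s × 1.029 d × 86400 s/d = 11470 m ≈ 11.5 km.

t_c ≈ 1.03 d; D_c ≈ 4.11 mg/L; x_c ≈ 11.5 km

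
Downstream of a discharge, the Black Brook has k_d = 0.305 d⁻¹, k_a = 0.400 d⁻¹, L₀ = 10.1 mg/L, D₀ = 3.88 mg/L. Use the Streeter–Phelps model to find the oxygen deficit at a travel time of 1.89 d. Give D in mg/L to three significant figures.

D ≈ 4.82 mg/L

k_d L₀/(k_a−k_d) = 0.305×10.1/(0.400−0.305) = 3.080/0.09500 = 32.43 mg/L.
e^(−k_d t) = e^(−0.305×1.890) = 0.5619; e^(−k_a t) = e^(−0.400×1.890) = 0.4695.
D = 32.43 × (0.5619 − 0.4695) + 3.88 × 0.4695 = 2.995 + 1.822 = 4.816 mg/L.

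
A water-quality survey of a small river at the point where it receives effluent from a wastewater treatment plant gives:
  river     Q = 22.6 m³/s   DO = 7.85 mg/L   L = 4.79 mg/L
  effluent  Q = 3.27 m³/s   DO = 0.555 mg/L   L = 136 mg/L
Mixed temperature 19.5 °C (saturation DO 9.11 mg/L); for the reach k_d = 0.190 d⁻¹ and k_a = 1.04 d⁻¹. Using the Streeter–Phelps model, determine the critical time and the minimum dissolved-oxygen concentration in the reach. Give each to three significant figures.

t_c ≈ 1.28 d; minimum DO ≈ 6.05 mg/L

Mixed DO = (22.6×7.85 + 3.27×0.555)/(22.6+3.27) = 179.2/25.87 = 6.928 mg/L.
Mixed L₀ = (22.6×4.79 + 3.27×136)/(25.87) = 553.0/25.87 = 21.38 mg/L.
Initial deficit D₀ = C_s − DO₀ = 9.11 − 6.928 = 2.182 mg/L.
t_c = (1/0.8500) ln[(1.04/0.190)(1 − 2.182×0.8500/(0.190×21.38))] = 1.176 × ln(2.974) = 1.282 d.
D_c = (0.190/1.04) × 21.38 × e^(−0.190×1.282) = 0.1827 × 21.38 × 0.7838 = 3.061 mg/L.
Minimum DO = 9.11 − 3.061 = 6.049 mg/L.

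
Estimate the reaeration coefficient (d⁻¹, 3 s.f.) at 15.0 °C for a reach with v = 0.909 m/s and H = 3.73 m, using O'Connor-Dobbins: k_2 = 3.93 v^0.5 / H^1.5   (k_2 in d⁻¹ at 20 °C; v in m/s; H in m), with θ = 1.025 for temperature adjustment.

k_2 ≈ 0.460 d⁻¹

k_2(20) = 3.93 × 0.909^0.5 / 3.73^1.5 = 3.93 × 0.9534 / 7.204 = 0.5201 d⁻¹.
k_2(15.0) = 0.5201 × 1.025^(15.0−20) = 0.5201 × 0.8839 = 0.4597 d⁻¹.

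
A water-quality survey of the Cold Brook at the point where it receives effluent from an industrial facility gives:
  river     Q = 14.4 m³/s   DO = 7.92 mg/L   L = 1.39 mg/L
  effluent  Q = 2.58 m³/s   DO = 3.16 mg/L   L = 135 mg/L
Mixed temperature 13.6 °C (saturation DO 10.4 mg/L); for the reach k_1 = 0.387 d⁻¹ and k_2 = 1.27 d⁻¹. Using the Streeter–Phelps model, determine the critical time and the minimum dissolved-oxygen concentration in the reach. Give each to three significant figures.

Mixed DO = (14.4×7.92 + 2.58×3.16)/(14.4+2.58) = 122.2/16.98 = 7.197 mg/L.
Mixed L₀ = (14.4×1.39 + 2.58×135)/(16.98) = 368.3/16.98 = 21.69 mg/L.
Initial deficit D₀ = C_s − DO₀ = 10.4 − 7.197 = 3.203 mg/L.
t_c = (1/0.8830) ln[(1.27/0.387)(1 − 3.203×0.8830/(0.387×21.69))] = 1.133 × ln(2.176) = 0.8805 d.
D_c = (0.387/1.27) × 21.69 × e^(−0.387×0.8805) = 0.3047 × 21.69 × 0.7112 = 4.701 mg/L.
Minimum DO = 10.4 − 4.701 = 5.699 mg/L.

t_c ≈ 0.880 d; minimum DO ≈ 5.70 mg/L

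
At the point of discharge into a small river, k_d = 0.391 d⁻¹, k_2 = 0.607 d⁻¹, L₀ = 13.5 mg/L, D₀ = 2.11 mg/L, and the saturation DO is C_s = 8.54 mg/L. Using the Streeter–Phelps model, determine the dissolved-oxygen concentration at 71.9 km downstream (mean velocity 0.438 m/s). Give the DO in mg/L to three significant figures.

DO ≈ 3.96 mg/L

Travel time t = x/v = 71.9 km / (0.438 m/s) = 71900 m / 0.438 m/s = 164200 s = 1.900 d.
k_d L₀/(k_2−k_d) = 0.391×13.5/(0.607−0.391) = 5.279/0.2160 = 24.44 mg/L.
e^(−k_d t) = e^(−0.391×1.900) = 0.4757; e^(−k_2 t) = e^(−0.607×1.900) = 0.3156.
D = 24.44 × (0.4757 − 0.3156) + 2.11 × 0.3156 = 3.913 + 0.6659 = 4.579 mg/L.
DO = C_s − D = 8.54 − 4.579 = 3.961 mg/L.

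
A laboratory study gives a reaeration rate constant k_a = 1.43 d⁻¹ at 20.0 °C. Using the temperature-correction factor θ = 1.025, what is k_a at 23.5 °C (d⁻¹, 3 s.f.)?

k_a(T₂) = k_a(T₁) · θ^(T₂−T₁) = 1.43 × 1.025^(23.5−20.0)
= 1.43 × 1.025^3.50 = 1.43 × 1.090 = 1.559 d⁻¹.

k_a ≈ 1.56 d⁻¹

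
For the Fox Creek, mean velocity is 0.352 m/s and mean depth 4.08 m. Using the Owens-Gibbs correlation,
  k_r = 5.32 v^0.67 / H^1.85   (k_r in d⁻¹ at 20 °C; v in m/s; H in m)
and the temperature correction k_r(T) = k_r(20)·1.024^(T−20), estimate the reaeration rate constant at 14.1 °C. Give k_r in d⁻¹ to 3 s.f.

k_r(20) = 5.32 × 0.352^0.67 / 4.08^1.85 = 5.32 × 0.4968 / 13.48 = 0.1961 d⁻¹.
k_r(14.1) = 0.1961 × 1.024^(14.1−20) = 0.1961 × 0.8694 = 0.1705 d⁻¹.

k_r ≈ 0.170 d⁻¹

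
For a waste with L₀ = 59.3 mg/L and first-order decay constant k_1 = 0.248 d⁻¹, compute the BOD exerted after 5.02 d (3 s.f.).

y_t = L₀(1 − e^(−k_1 t)) = 59.3 × (1 − e^(−0.248×5.02))
= 59.3 × (1 − 0.2880) = 59.3 × 0.7120 = 42.22 mg/L.

y ≈ 42.2 mg/L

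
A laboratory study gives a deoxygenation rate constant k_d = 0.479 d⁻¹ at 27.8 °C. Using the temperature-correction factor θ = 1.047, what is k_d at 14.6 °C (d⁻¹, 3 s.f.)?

k_d(T₂) = k_d(T₁) · θ^(T₂−T₁) = 0.479 × 1.047^(14.6−27.8)
= 0.479 × 1.047^-13.2 = 0.479 × 0.5454 = 0.2612 d⁻¹.

k_d ≈ 0.261 d⁻¹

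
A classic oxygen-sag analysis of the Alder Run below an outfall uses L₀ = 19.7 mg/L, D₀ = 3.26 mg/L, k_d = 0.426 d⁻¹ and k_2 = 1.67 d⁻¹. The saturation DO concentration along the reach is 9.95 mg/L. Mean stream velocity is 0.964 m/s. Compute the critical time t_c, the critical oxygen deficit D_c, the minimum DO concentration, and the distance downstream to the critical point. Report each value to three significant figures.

t_c ≈ 0.567 d; D_c ≈ 3.95 mg/L; min DO ≈ 6.00 mg/L; x_c ≈ 47.3 km

With k_2/k_d = 3.920 and 1 − D₀(k_2−k_d)/(k_d L₀) = 0.5168,
t_c = ln(3.920 × 0.5168) / (1.67 − 0.426) = ln(2.026) / 1.244 = 0.7060/1.244 = 0.5675 d.
D_c = (k_d/k_2) L₀ e^(−k_d t_c) = (0.426/1.67) × 19.7 × e^(−0.426×0.5675) = 0.2551 × 19.7 × 0.7853 = 3.946 mg/L.
Minimum DO = C_s − D_c = 9.95 − 3.946 = 6.004 mg/L.
x_c = v t_c = 0.964 m/s × 0.5675 d × 86400 s/d = 47270 m ≈ 47.3 km.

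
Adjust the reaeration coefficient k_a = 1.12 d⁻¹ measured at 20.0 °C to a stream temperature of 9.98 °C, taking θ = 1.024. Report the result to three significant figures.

k_a ≈ 0.883 d⁻¹

k_a(T₂) = k_a(T₁) · θ^(T₂−T₁) = 1.12 × 1.024^(9.98−20.0)
= 1.12 × 1.024^-10.0 = 1.12 × 0.7885 = 0.8831 d⁻¹.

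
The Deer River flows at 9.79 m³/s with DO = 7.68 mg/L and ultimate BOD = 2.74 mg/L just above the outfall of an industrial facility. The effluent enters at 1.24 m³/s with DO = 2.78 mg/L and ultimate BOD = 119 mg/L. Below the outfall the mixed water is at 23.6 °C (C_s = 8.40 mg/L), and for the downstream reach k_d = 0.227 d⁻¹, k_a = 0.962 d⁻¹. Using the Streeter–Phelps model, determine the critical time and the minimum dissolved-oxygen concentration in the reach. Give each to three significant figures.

Mixed DO = (9.79×7.68 + 1.24×2.78)/(9.79+1.24) = 78.63/11.03 = 7.129 mg/L.
Mixed L₀ = (9.79×2.74 + 1.24×119)/(11.03) = 174.4/11.03 = 15.81 mg/L.
Initial deficit D₀ = C_s − DO₀ = 8.40 − 7.129 = 1.271 mg/L.
t_c = (1/0.7350) ln[(0.962/0.227)(1 − 1.271×0.7350/(0.227×15.81))] = 1.361 × ln(3.135) = 1.555 d.
D_c = (0.227/0.962) × 15.81 × e^(−0.227×1.555) = 0.2360 × 15.81 × 0.7027 = 2.621 mg/L.
Minimum DO = 8.40 − 2.621 = 5.779 mg/L.

t_c ≈ 1.55 d; minimum DO ≈ 5.78 mg/L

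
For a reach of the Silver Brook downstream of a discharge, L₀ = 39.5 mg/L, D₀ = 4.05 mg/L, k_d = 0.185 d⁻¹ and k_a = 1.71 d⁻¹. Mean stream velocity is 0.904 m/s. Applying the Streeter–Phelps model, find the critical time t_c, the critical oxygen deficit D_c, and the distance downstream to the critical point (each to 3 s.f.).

t_c ≈ 0.235 d; D_c ≈ 4.09 mg/L; x_c ≈ 18.4 km

With k_a/k_d = 9.243 and 1 − D₀(k_a−k_d)/(k_d L₀) = 0.1548,
t_c = ln(9.243 × 0.1548) / (1.71 − 0.185) = ln(1.431) / 1.525 = 0.3583/1.525 = 0.2350 d.
D_c = (k_d/k_a) L₀ e^(−k_d t_c) = (0.185/1.71) × 39.5 × e^(−0.185×0.2350) = 0.1082 × 39.5 × 0.9575 = 4.092 mg/L.
x_c = v t_c = 0.904 m/s × 0.2350 d × 86400 s/d = 18350 m ≈ 18.4 km.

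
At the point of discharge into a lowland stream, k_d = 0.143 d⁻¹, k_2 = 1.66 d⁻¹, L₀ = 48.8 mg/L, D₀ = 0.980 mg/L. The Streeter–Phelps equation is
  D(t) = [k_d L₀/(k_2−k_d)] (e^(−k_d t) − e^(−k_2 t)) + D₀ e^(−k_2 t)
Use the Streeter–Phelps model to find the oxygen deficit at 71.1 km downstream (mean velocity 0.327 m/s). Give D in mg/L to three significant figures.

D ≈ 3.15 mg/L

Travel time t = x/v = 71.1 km / (0.327 m/s) = 71100 m / 0.327 m/s = 217400 s = 2.517 d.
k_d L₀/(k_2−k_d) = 0.143×48.8/(1.66−0.143) = 6.978/1.517 = 4.600 mg/L.
e^(−k_d t) = e^(−0.143×2.517) = 0.6978; e^(−k_2 t) = e^(−1.66×2.517) = 0.01534.
D = 4.600 × (0.6978 − 0.01534) + 0.980 × 0.01534 = 3.139 + 0.01503 = 3.154 mg/L.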